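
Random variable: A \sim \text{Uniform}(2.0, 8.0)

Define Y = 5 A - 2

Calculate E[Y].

For Y = 5A - 2:
E[Y] = 5 * E[A] - 2
E[A] = (2 + 8)/2 = 5
E[Y] = 5 * 5 - 2 = 23

23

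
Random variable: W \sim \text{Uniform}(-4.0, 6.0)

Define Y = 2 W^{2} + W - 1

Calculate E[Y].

E[Y] = 2*E[W²] + 1*E[W] - 1
E[W] = 1
E[W²] = Var(W) + (E[W])² = 8.3333333 + 1 = 9.3333333
E[Y] = 2*9.3333333 + 1*1 - 1 = 18.666667

18.666667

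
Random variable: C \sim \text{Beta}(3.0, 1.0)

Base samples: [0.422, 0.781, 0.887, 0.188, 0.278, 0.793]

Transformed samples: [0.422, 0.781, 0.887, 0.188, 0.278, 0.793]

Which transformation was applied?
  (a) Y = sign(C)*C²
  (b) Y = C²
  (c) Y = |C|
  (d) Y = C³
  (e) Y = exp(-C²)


Checking option (c) Y = |C|:
  C = 0.422 -> Y = 0.422 ✓
  C = 0.781 -> Y = 0.781 ✓
  C = 0.887 -> Y = 0.887 ✓
All samples match this transformation.

(c) |C|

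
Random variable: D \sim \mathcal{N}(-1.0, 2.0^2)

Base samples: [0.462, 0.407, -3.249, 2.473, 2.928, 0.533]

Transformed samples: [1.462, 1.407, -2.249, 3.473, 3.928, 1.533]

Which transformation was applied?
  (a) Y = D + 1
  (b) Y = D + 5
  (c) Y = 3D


Checking option (a) Y = D + 1:
  D = 0.462 -> Y = 1.462 ✓
  D = 0.407 -> Y = 1.407 ✓
  D = -3.249 -> Y = -2.249 ✓
All samples match this transformation.

(a) D + 1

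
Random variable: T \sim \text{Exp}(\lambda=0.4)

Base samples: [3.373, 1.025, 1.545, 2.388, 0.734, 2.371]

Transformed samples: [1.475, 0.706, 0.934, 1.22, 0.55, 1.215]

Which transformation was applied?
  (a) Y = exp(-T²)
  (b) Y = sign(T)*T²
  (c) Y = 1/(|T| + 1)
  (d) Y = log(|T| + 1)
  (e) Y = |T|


Checking option (d) Y = log(|T| + 1):
  T = 3.373 -> Y = 1.475 ✓
  T = 1.025 -> Y = 0.706 ✓
  T = 1.545 -> Y = 0.934 ✓
All samples match this transformation.

(d) log(|T| + 1)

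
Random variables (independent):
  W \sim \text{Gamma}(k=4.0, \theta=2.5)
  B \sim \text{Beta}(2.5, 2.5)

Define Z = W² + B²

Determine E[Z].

E[Z] = E[W²] + E[B²]
E[W²] = Var(W) + E[W]² = 25 + 100 = 125
E[B²] = Var(B) + E[B]² = 0.041666667 + 0.25 = 0.29166667
E[Z] = 125 + 0.29166667 = 125.29167

125.29167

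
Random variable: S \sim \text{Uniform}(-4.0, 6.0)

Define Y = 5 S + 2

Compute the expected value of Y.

For Y = 5S + 2:
E[Y] = 5 * E[S] + 2
E[S] = (-4 + 6)/2 = 1
E[Y] = 5 * 1 + 2 = 7

7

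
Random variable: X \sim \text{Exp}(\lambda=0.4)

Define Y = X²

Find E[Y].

Using E[X²] = Var(X) + (E[X])²:
E[X] = 2.5
Var(X) = 1/0.4^2 = 6.25
E[X²] = 6.25 + 2.5² = 6.25 + 6.25 = 12.5

12.5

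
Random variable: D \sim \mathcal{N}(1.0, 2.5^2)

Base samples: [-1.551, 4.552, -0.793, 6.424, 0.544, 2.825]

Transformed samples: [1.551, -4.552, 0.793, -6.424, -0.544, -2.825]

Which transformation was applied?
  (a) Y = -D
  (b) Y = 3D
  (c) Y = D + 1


Checking option (a) Y = -D:
  D = -1.551 -> Y = 1.551 ✓
  D = 4.552 -> Y = -4.552 ✓
  D = -0.793 -> Y = 0.793 ✓
All samples match this transformation.

(a) -D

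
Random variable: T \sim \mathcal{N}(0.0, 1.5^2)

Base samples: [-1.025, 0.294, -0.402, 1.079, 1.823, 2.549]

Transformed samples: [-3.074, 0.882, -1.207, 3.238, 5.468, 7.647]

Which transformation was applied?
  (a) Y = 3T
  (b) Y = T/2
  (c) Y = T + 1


Checking option (a) Y = 3T:
  T = -1.025 -> Y = -3.074 ✓
  T = 0.294 -> Y = 0.882 ✓
  T = -0.402 -> Y = -1.207 ✓
All samples match this transformation.

(a) 3T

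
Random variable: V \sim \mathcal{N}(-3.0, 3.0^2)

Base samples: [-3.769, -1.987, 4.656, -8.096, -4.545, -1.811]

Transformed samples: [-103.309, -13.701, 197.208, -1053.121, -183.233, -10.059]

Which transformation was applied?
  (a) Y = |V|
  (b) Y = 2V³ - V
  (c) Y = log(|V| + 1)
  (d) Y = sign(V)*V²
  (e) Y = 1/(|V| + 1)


Checking option (b) Y = 2V³ - V:
  V = -3.769 -> Y = -103.309 ✓
  V = -1.987 -> Y = -13.701 ✓
  V = 4.656 -> Y = 197.208 ✓
All samples match this transformation.

(b) 2V³ - V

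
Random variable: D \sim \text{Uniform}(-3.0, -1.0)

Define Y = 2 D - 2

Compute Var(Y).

For Y = aD + b: Var(Y) = a² * Var(D)
Var(D) = (-1 + 3)^2/12 = 0.33333333
Var(Y) = 2² * 0.33333333 = 4 * 0.33333333 = 1.3333333

1.3333333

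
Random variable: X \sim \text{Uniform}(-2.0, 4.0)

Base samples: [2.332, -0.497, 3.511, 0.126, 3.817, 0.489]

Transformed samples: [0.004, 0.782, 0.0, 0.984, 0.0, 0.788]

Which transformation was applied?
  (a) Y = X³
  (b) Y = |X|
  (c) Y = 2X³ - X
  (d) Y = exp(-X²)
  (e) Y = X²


Checking option (d) Y = exp(-X²):
  X = 2.332 -> Y = 0.004 ✓
  X = -0.497 -> Y = 0.782 ✓
  X = 3.511 -> Y = 0.0 ✓
All samples match this transformation.

(d) exp(-X²)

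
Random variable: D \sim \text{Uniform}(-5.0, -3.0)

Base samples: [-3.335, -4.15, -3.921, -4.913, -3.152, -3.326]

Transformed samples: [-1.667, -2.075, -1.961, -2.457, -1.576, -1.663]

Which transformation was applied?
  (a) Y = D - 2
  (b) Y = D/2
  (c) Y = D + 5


Checking option (b) Y = D/2:
  D = -3.335 -> Y = -1.667 ✓
  D = -4.15 -> Y = -2.075 ✓
  D = -3.921 -> Y = -1.961 ✓
All samples match this transformation.

(b) D/2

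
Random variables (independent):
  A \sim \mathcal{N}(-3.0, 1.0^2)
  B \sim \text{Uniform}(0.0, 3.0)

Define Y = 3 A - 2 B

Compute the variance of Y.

For independent RVs: Var(aX + bY) = a²Var(X) + b²Var(Y)
Var(A) = 1
Var(B) = 0.75
Var(Y) = 3²*1 + (-2)²*0.75
= 9*1 + 4*0.75 = 12

12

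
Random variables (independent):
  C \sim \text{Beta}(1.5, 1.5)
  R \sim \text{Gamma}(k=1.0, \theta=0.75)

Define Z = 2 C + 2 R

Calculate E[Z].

E[Z] = 2*E[C] + 2*E[R]
E[C] = 0.5
E[R] = 0.75
E[Z] = 2*0.5 + 2*0.75 = 2.5

2.5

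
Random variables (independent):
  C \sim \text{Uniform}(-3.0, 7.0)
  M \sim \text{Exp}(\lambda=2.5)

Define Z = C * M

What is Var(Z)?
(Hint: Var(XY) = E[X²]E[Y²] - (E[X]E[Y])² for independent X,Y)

Var(XY) = E[X²]E[Y²] - (E[X]E[Y])²
E[C] = 2, Var(C) = 8.3333333
E[M] = 0.4, Var(M) = 0.16
E[C²] = 8.3333333 + 2² = 12.333333
E[M²] = 0.16 + 0.4² = 0.32
Var(Z) = 12.333333*0.32 - (2*0.4)²
= 3.9466667 - 0.64 = 3.3066667

3.3066667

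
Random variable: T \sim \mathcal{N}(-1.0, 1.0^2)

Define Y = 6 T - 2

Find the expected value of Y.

For Y = 6T - 2:
E[Y] = 6 * E[T] - 2
E[T] = -1.0 = -1
E[Y] = 6 * (-1) - 2 = -8

-8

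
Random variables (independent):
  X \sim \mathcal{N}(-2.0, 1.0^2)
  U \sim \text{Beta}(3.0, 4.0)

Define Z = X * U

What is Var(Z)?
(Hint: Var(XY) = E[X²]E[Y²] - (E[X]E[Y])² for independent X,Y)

Var(XY) = E[X²]E[Y²] - (E[X]E[Y])²
E[X] = -2, Var(X) = 1
E[U] = 0.42857143, Var(U) = 0.030612245
E[X²] = 1 + (-2)² = 5
E[U²] = 0.030612245 + 0.42857143² = 0.21428571
Var(Z) = 5*0.21428571 - (-2*0.42857143)²
= 1.0714286 - 0.73469388 = 0.33673469

0.33673469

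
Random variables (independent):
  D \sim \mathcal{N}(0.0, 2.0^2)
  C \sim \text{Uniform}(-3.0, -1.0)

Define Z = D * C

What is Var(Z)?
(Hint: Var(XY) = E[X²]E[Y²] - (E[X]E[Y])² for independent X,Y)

Var(XY) = E[X²]E[Y²] - (E[X]E[Y])²
E[D] = 0, Var(D) = 4
E[C] = -2, Var(C) = 0.33333333
E[D²] = 4 + 0² = 4
E[C²] = 0.33333333 + (-2)² = 4.3333333
Var(Z) = 4*4.3333333 - (0*(-2))²
= 17.333333 - 0 = 17.333333

17.333333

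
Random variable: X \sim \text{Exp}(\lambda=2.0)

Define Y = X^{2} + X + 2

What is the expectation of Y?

E[Y] = 1*E[X²] + 1*E[X] + 2
E[X] = 0.5
E[X²] = Var(X) + (E[X])² = 0.25 + 0.25 = 0.5
E[Y] = 1*0.5 + 1*0.5 + 2 = 3

3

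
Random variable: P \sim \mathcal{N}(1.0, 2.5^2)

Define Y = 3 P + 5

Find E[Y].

For Y = 3P + 5:
E[Y] = 3 * E[P] + 5
E[P] = 1.0 = 1
E[Y] = 3 * 1 + 5 = 8

8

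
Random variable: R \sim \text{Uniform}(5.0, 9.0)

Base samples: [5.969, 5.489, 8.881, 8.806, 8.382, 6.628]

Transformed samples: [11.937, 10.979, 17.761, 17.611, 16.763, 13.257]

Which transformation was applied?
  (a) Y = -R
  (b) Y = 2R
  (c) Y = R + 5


Checking option (b) Y = 2R:
  R = 5.969 -> Y = 11.937 ✓
  R = 5.489 -> Y = 10.979 ✓
  R = 8.881 -> Y = 17.761 ✓
All samples match this transformation.

(b) 2R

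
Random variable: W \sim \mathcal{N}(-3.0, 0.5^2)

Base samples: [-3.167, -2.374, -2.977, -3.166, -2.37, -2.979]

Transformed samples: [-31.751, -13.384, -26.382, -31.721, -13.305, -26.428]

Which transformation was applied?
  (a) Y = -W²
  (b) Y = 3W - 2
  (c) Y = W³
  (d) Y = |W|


Checking option (c) Y = W³:
  W = -3.167 -> Y = -31.751 ✓
  W = -2.374 -> Y = -13.384 ✓
  W = -2.977 -> Y = -26.382 ✓
All samples match this transformation.

(c) W³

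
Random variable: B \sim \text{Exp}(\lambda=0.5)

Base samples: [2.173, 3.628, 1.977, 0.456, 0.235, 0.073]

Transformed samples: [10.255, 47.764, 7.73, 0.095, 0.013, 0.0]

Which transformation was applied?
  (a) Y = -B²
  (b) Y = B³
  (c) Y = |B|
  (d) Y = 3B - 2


Checking option (b) Y = B³:
  B = 2.173 -> Y = 10.255 ✓
  B = 3.628 -> Y = 47.764 ✓
  B = 1.977 -> Y = 7.73 ✓
All samples match this transformation.

(b) B³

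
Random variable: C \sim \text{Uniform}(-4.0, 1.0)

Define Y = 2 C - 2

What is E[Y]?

For Y = 2C - 2:
E[Y] = 2 * E[C] - 2
E[C] = (-4 + 1)/2 = -1.5
E[Y] = 2 * (-1.5) - 2 = -5

-5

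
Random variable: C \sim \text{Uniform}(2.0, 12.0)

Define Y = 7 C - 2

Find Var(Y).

For Y = aC + b: Var(Y) = a² * Var(C)
Var(C) = (12 - 2)^2/12 = 8.3333333
Var(Y) = 7² * 8.3333333 = 49 * 8.3333333 = 408.33333

408.33333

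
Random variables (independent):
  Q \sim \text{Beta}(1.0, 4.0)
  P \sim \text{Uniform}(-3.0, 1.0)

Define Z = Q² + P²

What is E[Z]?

E[Z] = E[Q²] + E[P²]
E[Q²] = Var(Q) + E[Q]² = 0.026666667 + 0.04 = 0.066666667
E[P²] = Var(P) + E[P]² = 1.3333333 + 1 = 2.3333333
E[Z] = 0.066666667 + 2.3333333 = 2.4

2.4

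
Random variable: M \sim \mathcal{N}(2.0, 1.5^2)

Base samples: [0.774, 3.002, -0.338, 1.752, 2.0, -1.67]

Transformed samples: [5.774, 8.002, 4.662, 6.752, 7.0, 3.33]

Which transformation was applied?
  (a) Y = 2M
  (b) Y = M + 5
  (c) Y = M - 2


Checking option (b) Y = M + 5:
  M = 0.774 -> Y = 5.774 ✓
  M = 3.002 -> Y = 8.002 ✓
  M = -0.338 -> Y = 4.662 ✓
All samples match this transformation.

(b) M + 5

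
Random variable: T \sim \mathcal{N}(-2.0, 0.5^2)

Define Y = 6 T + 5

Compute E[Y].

For Y = 6T + 5:
E[Y] = 6 * E[T] + 5
E[T] = -2.0 = -2
E[Y] = 6 * (-2) + 5 = -7

-7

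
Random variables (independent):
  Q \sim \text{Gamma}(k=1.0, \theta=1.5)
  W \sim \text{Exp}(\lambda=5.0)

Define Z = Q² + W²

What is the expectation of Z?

E[Z] = E[Q²] + E[W²]
E[Q²] = Var(Q) + E[Q]² = 2.25 + 2.25 = 4.5
E[W²] = Var(W) + E[W]² = 0.04 + 0.04 = 0.08
E[Z] = 4.5 + 0.08 = 4.58

4.58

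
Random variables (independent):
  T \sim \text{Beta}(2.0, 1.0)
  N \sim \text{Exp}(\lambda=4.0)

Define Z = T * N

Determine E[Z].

For independent RVs: E[XY] = E[X]*E[Y]
E[T] = 0.66666667
E[N] = 0.25
E[Z] = 0.66666667 * 0.25 = 0.16666667

0.16666667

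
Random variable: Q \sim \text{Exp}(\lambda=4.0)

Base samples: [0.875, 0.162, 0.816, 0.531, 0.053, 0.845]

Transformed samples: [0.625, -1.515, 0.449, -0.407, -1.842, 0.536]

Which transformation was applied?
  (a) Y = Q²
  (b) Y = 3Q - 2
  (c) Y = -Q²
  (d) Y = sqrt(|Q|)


Checking option (b) Y = 3Q - 2:
  Q = 0.875 -> Y = 0.625 ✓
  Q = 0.162 -> Y = -1.515 ✓
  Q = 0.816 -> Y = 0.449 ✓
All samples match this transformation.

(b) 3Q - 2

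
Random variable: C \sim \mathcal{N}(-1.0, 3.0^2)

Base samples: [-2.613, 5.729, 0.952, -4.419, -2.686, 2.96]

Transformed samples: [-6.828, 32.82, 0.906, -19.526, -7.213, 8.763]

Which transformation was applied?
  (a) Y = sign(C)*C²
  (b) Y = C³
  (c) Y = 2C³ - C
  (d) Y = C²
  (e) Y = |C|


Checking option (a) Y = sign(C)*C²:
  C = -2.613 -> Y = -6.828 ✓
  C = 5.729 -> Y = 32.82 ✓
  C = 0.952 -> Y = 0.906 ✓
All samples match this transformation.

(a) sign(C)*C²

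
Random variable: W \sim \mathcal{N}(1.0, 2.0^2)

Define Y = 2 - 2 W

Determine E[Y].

For Y = -2W + 2:
E[Y] = -2 * E[W] + 2
E[W] = 1.0 = 1
E[Y] = -2 * 1 + 2 = 0

0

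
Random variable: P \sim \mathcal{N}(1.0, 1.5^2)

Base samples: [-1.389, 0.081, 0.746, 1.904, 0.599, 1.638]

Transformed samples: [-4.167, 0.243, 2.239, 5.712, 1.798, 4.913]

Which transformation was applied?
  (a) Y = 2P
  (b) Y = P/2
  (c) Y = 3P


Checking option (c) Y = 3P:
  P = -1.389 -> Y = -4.167 ✓
  P = 0.081 -> Y = 0.243 ✓
  P = 0.746 -> Y = 2.239 ✓
All samples match this transformation.

(c) 3P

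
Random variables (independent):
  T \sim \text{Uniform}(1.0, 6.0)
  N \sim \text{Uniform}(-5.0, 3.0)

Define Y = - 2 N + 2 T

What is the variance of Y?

For independent RVs: Var(aX + bY) = a²Var(X) + b²Var(Y)
Var(T) = 2.0833333
Var(N) = 5.3333333
Var(Y) = 2²*2.0833333 + (-2)²*5.3333333
= 4*2.0833333 + 4*5.3333333 = 29.666667

29.666667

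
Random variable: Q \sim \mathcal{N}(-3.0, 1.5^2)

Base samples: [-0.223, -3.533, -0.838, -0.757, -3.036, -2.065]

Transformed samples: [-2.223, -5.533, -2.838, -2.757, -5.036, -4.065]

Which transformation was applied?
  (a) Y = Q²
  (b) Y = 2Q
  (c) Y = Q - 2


Checking option (c) Y = Q - 2:
  Q = -0.223 -> Y = -2.223 ✓
  Q = -3.533 -> Y = -5.533 ✓
  Q = -0.838 -> Y = -2.838 ✓
All samples match this transformation.

(c) Q - 2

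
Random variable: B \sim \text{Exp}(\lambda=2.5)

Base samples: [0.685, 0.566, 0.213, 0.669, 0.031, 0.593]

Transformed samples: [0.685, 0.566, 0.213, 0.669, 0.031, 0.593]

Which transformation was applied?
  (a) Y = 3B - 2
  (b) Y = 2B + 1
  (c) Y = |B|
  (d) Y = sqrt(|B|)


Checking option (c) Y = |B|:
  B = 0.685 -> Y = 0.685 ✓
  B = 0.566 -> Y = 0.566 ✓
  B = 0.213 -> Y = 0.213 ✓
All samples match this transformation.

(c) |B|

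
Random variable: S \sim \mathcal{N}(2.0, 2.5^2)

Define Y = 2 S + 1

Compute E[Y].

For Y = 2S + 1:
E[Y] = 2 * E[S] + 1
E[S] = 2.0 = 2
E[Y] = 2 * 2 + 1 = 5

5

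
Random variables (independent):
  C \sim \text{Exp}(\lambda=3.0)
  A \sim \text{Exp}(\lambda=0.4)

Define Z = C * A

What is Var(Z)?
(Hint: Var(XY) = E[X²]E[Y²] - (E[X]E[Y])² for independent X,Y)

Var(XY) = E[X²]E[Y²] - (E[X]E[Y])²
E[C] = 0.33333333, Var(C) = 0.11111111
E[A] = 2.5, Var(A) = 6.25
E[C²] = 0.11111111 + 0.33333333² = 0.22222222
E[A²] = 6.25 + 2.5² = 12.5
Var(Z) = 0.22222222*12.5 - (0.33333333*2.5)²
= 2.7777778 - 0.69444444 = 2.0833333

2.0833333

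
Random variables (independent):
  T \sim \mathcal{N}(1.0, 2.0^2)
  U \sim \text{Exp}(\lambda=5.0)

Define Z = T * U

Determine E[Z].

For independent RVs: E[XY] = E[X]*E[Y]
E[T] = 1
E[U] = 0.2
E[Z] = 1 * 0.2 = 0.2

0.2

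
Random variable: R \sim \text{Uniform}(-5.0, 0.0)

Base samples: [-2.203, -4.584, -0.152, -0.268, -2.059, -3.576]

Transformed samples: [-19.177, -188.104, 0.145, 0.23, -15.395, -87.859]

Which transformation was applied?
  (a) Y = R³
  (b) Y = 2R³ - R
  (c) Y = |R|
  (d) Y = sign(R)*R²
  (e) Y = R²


Checking option (b) Y = 2R³ - R:
  R = -2.203 -> Y = -19.177 ✓
  R = -4.584 -> Y = -188.104 ✓
  R = -0.152 -> Y = 0.145 ✓
All samples match this transformation.

(b) 2R³ - R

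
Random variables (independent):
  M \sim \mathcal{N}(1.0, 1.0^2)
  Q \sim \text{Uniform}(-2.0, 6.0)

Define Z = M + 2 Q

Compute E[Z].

E[Z] = 1*E[M] + 2*E[Q]
E[M] = 1
E[Q] = 2
E[Z] = 1*1 + 2*2 = 5

5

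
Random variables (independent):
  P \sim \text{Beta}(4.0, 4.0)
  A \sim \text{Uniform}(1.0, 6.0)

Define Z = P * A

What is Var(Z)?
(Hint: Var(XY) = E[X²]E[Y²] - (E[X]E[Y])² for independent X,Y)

Var(XY) = E[X²]E[Y²] - (E[X]E[Y])²
E[P] = 0.5, Var(P) = 0.027777778
E[A] = 3.5, Var(A) = 2.0833333
E[P²] = 0.027777778 + 0.5² = 0.27777778
E[A²] = 2.0833333 + 3.5² = 14.333333
Var(Z) = 0.27777778*14.333333 - (0.5*3.5)²
= 3.9814815 - 3.0625 = 0.91898148

0.91898148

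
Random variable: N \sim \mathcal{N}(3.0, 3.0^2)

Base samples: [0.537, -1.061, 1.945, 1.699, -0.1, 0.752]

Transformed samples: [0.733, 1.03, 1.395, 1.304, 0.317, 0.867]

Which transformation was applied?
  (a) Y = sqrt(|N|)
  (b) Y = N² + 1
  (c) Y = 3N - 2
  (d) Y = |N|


Checking option (a) Y = sqrt(|N|):
  N = 0.537 -> Y = 0.733 ✓
  N = -1.061 -> Y = 1.03 ✓
  N = 1.945 -> Y = 1.395 ✓
All samples match this transformation.

(a) sqrt(|N|)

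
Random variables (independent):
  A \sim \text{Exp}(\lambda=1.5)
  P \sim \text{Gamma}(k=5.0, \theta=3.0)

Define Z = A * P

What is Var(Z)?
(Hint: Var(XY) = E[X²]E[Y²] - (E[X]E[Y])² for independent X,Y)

Var(XY) = E[X²]E[Y²] - (E[X]E[Y])²
E[A] = 0.66666667, Var(A) = 0.44444444
E[P] = 15, Var(P) = 45
E[A²] = 0.44444444 + 0.66666667² = 0.88888889
E[P²] = 45 + 15² = 270
Var(Z) = 0.88888889*270 - (0.66666667*15)²
= 240 - 100 = 140

140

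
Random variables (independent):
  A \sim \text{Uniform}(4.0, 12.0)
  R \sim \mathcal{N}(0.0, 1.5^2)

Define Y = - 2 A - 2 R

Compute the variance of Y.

For independent RVs: Var(aX + bY) = a²Var(X) + b²Var(Y)
Var(A) = 5.3333333
Var(R) = 2.25
Var(Y) = (-2)²*5.3333333 + (-2)²*2.25
= 4*5.3333333 + 4*2.25 = 30.333333

30.333333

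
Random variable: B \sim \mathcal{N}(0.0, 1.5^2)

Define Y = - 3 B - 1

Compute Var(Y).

For Y = aB + b: Var(Y) = a² * Var(B)
Var(B) = 1.5^2 = 2.25
Var(Y) = (-3)² * 2.25 = 9 * 2.25 = 20.25

20.25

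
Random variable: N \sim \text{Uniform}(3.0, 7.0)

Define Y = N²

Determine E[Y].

E[N²] = Var(N) + (E[N])² = 1.3333333 + 25 = 26.333333

26.333333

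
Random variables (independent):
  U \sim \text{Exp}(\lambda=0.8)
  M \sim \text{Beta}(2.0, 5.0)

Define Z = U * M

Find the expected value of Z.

For independent RVs: E[XY] = E[X]*E[Y]
E[U] = 1.25
E[M] = 0.28571429
E[Z] = 1.25 * 0.28571429 = 0.35714286

0.35714286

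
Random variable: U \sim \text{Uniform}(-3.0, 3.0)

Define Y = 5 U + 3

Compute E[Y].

For Y = 5U + 3:
E[Y] = 5 * E[U] + 3
E[U] = (-3 + 3)/2 = 0
E[Y] = 5 * 0 + 3 = 3

3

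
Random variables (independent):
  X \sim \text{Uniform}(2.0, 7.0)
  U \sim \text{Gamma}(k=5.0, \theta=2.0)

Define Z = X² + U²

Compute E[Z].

E[Z] = E[X²] + E[U²]
E[X²] = Var(X) + E[X]² = 2.0833333 + 20.25 = 22.333333
E[U²] = Var(U) + E[U]² = 20 + 100 = 120
E[Z] = 22.333333 + 120 = 142.33333

142.33333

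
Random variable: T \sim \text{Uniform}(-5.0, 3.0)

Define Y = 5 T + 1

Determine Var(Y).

For Y = aT + b: Var(Y) = a² * Var(T)
Var(T) = (3 + 5)^2/12 = 5.3333333
Var(Y) = 5² * 5.3333333 = 25 * 5.3333333 = 133.33333

133.33333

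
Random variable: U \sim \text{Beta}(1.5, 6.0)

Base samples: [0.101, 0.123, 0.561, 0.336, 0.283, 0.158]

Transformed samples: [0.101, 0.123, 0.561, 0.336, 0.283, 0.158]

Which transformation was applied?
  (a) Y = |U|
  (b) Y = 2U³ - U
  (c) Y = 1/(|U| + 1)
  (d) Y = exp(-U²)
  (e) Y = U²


Checking option (a) Y = |U|:
  U = 0.101 -> Y = 0.101 ✓
  U = 0.123 -> Y = 0.123 ✓
  U = 0.561 -> Y = 0.561 ✓
All samples match this transformation.

(a) |U|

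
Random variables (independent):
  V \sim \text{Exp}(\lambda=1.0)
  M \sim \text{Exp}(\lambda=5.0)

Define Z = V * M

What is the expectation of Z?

For independent RVs: E[XY] = E[X]*E[Y]
E[V] = 1
E[M] = 0.2
E[Z] = 1 * 0.2 = 0.2

0.2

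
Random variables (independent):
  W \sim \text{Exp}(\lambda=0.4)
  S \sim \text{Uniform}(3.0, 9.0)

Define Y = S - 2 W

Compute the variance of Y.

For independent RVs: Var(aX + bY) = a²Var(X) + b²Var(Y)
Var(W) = 6.25
Var(S) = 3
Var(Y) = (-2)²*6.25 + 1²*3
= 4*6.25 + 1*3 = 28

28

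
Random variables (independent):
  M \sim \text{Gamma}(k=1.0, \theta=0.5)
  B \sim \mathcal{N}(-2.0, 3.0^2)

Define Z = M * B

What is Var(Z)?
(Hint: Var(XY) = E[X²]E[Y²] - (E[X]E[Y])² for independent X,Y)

Var(XY) = E[X²]E[Y²] - (E[X]E[Y])²
E[M] = 0.5, Var(M) = 0.25
E[B] = -2, Var(B) = 9
E[M²] = 0.25 + 0.5² = 0.5
E[B²] = 9 + (-2)² = 13
Var(Z) = 0.5*13 - (0.5*(-2))²
= 6.5 - 1 = 5.5

5.5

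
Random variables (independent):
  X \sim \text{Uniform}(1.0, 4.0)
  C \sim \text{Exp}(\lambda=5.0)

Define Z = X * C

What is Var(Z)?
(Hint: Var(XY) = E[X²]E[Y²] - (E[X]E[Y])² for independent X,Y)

Var(XY) = E[X²]E[Y²] - (E[X]E[Y])²
E[X] = 2.5, Var(X) = 0.75
E[C] = 0.2, Var(C) = 0.04
E[X²] = 0.75 + 2.5² = 7
E[C²] = 0.04 + 0.2² = 0.08
Var(Z) = 7*0.08 - (2.5*0.2)²
= 0.56 - 0.25 = 0.31

0.31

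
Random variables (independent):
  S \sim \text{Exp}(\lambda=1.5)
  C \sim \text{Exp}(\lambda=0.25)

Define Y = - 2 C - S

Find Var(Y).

For independent RVs: Var(aX + bY) = a²Var(X) + b²Var(Y)
Var(S) = 0.44444444
Var(C) = 16
Var(Y) = (-1)²*0.44444444 + (-2)²*16
= 1*0.44444444 + 4*16 = 64.444444

64.444444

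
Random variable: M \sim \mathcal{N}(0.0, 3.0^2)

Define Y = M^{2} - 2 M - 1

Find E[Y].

E[Y] = 1*E[M²] - 2*E[M] - 1
E[M] = 0
E[M²] = Var(M) + (E[M])² = 9 + 0 = 9
E[Y] = 1*9 - 2*0 - 1 = 8

8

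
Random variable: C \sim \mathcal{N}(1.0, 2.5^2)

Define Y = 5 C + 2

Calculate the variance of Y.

For Y = aC + b: Var(Y) = a² * Var(C)
Var(C) = 2.5^2 = 6.25
Var(Y) = 5² * 6.25 = 25 * 6.25 = 156.25

156.25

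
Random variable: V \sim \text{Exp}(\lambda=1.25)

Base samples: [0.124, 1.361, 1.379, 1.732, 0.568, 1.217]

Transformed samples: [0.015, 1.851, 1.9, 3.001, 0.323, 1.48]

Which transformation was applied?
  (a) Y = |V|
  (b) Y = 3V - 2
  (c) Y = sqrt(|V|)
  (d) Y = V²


Checking option (d) Y = V²:
  V = 0.124 -> Y = 0.015 ✓
  V = 1.361 -> Y = 1.851 ✓
  V = 1.379 -> Y = 1.9 ✓
All samples match this transformation.

(d) V²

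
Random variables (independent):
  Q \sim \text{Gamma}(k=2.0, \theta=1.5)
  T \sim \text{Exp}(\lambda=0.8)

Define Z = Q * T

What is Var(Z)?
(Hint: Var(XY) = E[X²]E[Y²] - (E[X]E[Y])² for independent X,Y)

Var(XY) = E[X²]E[Y²] - (E[X]E[Y])²
E[Q] = 3, Var(Q) = 4.5
E[T] = 1.25, Var(T) = 1.5625
E[Q²] = 4.5 + 3² = 13.5
E[T²] = 1.5625 + 1.25² = 3.125
Var(Z) = 13.5*3.125 - (3*1.25)²
= 42.1875 - 14.0625 = 28.125

28.125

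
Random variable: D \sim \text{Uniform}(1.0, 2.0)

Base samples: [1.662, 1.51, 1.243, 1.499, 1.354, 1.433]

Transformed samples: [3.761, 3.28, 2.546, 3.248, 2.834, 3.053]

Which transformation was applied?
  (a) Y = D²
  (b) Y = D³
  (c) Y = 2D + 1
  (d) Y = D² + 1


Checking option (d) Y = D² + 1:
  D = 1.662 -> Y = 3.761 ✓
  D = 1.51 -> Y = 3.28 ✓
  D = 1.243 -> Y = 2.546 ✓
All samples match this transformation.

(d) D² + 1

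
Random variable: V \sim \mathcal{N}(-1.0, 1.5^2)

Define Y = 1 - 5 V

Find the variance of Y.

For Y = aV + b: Var(Y) = a² * Var(V)
Var(V) = 1.5^2 = 2.25
Var(Y) = (-5)² * 2.25 = 25 * 2.25 = 56.25

56.25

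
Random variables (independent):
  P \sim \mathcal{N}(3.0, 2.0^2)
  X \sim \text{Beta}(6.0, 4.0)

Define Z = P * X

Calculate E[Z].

For independent RVs: E[XY] = E[X]*E[Y]
E[P] = 3
E[X] = 0.6
E[Z] = 3 * 0.6 = 1.8

1.8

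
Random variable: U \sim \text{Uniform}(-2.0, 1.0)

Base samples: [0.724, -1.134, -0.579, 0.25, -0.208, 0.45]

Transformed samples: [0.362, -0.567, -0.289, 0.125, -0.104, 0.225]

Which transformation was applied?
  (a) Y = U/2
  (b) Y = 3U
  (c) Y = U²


Checking option (a) Y = U/2:
  U = 0.724 -> Y = 0.362 ✓
  U = -1.134 -> Y = -0.567 ✓
  U = -0.579 -> Y = -0.289 ✓
All samples match this transformation.

(a) U/2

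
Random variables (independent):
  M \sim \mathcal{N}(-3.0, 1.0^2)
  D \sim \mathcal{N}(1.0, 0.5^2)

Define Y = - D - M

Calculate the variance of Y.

For independent RVs: Var(aX + bY) = a²Var(X) + b²Var(Y)
Var(M) = 1
Var(D) = 0.25
Var(Y) = (-1)²*1 + (-1)²*0.25
= 1*1 + 1*0.25 = 1.25

1.25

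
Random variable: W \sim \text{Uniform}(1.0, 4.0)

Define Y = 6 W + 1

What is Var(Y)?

For Y = aW + b: Var(Y) = a² * Var(W)
Var(W) = (4 - 1)^2/12 = 0.75
Var(Y) = 6² * 0.75 = 36 * 0.75 = 27

27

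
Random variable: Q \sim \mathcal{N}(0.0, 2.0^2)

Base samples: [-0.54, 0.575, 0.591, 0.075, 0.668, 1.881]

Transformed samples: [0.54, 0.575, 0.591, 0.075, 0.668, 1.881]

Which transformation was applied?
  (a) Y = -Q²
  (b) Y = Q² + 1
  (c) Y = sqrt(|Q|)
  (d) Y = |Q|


Checking option (d) Y = |Q|:
  Q = -0.54 -> Y = 0.54 ✓
  Q = 0.575 -> Y = 0.575 ✓
  Q = 0.591 -> Y = 0.591 ✓
All samples match this transformation.

(d) |Q|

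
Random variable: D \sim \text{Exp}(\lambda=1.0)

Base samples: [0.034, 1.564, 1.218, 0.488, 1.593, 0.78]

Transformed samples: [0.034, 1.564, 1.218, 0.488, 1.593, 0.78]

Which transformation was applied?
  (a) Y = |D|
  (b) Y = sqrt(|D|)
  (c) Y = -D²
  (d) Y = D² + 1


Checking option (a) Y = |D|:
  D = 0.034 -> Y = 0.034 ✓
  D = 1.564 -> Y = 1.564 ✓
  D = 1.218 -> Y = 1.218 ✓
All samples match this transformation.

(a) |D|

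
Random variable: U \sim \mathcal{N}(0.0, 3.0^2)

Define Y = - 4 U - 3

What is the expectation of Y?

For Y = -4U - 3:
E[Y] = -4 * E[U] - 3
E[U] = 0.0 = 0
E[Y] = -4 * 0 - 3 = -3

-3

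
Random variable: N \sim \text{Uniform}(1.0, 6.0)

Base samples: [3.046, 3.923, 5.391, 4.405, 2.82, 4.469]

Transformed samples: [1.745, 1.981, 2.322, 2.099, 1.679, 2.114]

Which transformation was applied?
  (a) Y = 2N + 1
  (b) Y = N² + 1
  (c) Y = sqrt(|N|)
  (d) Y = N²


Checking option (c) Y = sqrt(|N|):
  N = 3.046 -> Y = 1.745 ✓
  N = 3.923 -> Y = 1.981 ✓
  N = 5.391 -> Y = 2.322 ✓
All samples match this transformation.

(c) sqrt(|N|)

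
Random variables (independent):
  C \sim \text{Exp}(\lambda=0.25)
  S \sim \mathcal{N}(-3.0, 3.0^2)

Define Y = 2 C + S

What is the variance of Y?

For independent RVs: Var(aX + bY) = a²Var(X) + b²Var(Y)
Var(C) = 16
Var(S) = 9
Var(Y) = 2²*16 + 1²*9
= 4*16 + 1*9 = 73

73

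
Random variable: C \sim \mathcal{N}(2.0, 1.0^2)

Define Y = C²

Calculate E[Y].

Using E[X²] = Var(X) + (E[X])²:
E[C] = 2
Var(C) = 1.0^2 = 1
E[C²] = 1 + 2² = 1 + 4 = 5

5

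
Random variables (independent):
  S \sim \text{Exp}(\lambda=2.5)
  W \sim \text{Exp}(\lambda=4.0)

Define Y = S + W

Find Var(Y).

For independent RVs: Var(aX + bY) = a²Var(X) + b²Var(Y)
Var(S) = 0.16
Var(W) = 0.0625
Var(Y) = 1²*0.16 + 1²*0.0625
= 1*0.16 + 1*0.0625 = 0.2225

0.2225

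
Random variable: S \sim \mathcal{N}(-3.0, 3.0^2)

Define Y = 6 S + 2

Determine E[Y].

For Y = 6S + 2:
E[Y] = 6 * E[S] + 2
E[S] = -3.0 = -3
E[Y] = 6 * (-3) + 2 = -16

-16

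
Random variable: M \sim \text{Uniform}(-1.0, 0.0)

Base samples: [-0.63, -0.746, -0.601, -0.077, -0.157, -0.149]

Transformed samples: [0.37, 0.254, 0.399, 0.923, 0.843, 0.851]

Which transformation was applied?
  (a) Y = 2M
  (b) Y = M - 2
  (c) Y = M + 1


Checking option (c) Y = M + 1:
  M = -0.63 -> Y = 0.37 ✓
  M = -0.746 -> Y = 0.254 ✓
  M = -0.601 -> Y = 0.399 ✓
All samples match this transformation.

(c) M + 1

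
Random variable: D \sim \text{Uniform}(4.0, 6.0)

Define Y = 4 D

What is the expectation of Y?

For Y = 4D:
E[Y] = 4 * E[D]
E[D] = (4 + 6)/2 = 5
E[Y] = 4 * 5 = 20

20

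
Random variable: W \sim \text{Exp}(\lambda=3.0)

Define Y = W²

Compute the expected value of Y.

Using E[X²] = Var(X) + (E[X])²:
E[W] = 0.33333333
Var(W) = 1/3.0^2 = 0.11111111
E[W²] = 0.11111111 + 0.33333333² = 0.11111111 + 0.11111111 = 0.22222222

0.22222222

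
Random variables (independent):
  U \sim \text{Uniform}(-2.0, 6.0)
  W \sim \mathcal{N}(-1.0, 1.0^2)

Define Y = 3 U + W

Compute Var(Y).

For independent RVs: Var(aX + bY) = a²Var(X) + b²Var(Y)
Var(U) = 5.3333333
Var(W) = 1
Var(Y) = 3²*5.3333333 + 1²*1
= 9*5.3333333 + 1*1 = 49

49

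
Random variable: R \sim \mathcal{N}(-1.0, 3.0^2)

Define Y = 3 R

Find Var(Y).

For Y = aR + b: Var(Y) = a² * Var(R)
Var(R) = 3.0^2 = 9
Var(Y) = 3² * 9 = 9 * 9 = 81

81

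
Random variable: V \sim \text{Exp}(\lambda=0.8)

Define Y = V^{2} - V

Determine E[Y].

E[Y] = 1*E[V²] - 1*E[V]
E[V] = 1.25
E[V²] = Var(V) + (E[V])² = 1.5625 + 1.5625 = 3.125
E[Y] = 1*3.125 - 1*1.25 = 1.875

1.875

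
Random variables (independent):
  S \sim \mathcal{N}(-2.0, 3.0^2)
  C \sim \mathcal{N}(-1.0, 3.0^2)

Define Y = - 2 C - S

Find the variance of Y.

For independent RVs: Var(aX + bY) = a²Var(X) + b²Var(Y)
Var(S) = 9
Var(C) = 9
Var(Y) = (-1)²*9 + (-2)²*9
= 1*9 + 4*9 = 45

45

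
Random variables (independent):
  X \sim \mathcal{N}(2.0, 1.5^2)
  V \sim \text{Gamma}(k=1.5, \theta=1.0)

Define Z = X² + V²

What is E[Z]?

E[Z] = E[X²] + E[V²]
E[X²] = Var(X) + E[X]² = 2.25 + 4 = 6.25
E[V²] = Var(V) + E[V]² = 1.5 + 2.25 = 3.75
E[Z] = 6.25 + 3.75 = 10

10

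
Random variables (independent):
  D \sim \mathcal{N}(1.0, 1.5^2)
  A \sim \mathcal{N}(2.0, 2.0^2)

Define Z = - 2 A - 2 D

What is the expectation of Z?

E[Z] = -2*E[D] - 2*E[A]
E[D] = 1
E[A] = 2
E[Z] = -2*1 - 2*2 = -6

-6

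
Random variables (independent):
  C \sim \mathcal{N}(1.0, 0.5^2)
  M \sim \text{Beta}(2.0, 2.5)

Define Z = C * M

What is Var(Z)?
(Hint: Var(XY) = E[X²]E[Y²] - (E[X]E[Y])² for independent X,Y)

Var(XY) = E[X²]E[Y²] - (E[X]E[Y])²
E[C] = 1, Var(C) = 0.25
E[M] = 0.44444444, Var(M) = 0.044893378
E[C²] = 0.25 + 1² = 1.25
E[M²] = 0.044893378 + 0.44444444² = 0.24242424
Var(Z) = 1.25*0.24242424 - (1*0.44444444)²
= 0.3030303 - 0.19753086 = 0.10549944

0.10549944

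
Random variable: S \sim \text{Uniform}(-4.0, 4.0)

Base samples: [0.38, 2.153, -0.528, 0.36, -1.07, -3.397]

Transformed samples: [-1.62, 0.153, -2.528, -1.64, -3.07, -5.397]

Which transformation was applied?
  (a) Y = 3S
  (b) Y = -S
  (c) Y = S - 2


Checking option (c) Y = S - 2:
  S = 0.38 -> Y = -1.62 ✓
  S = 2.153 -> Y = 0.153 ✓
  S = -0.528 -> Y = -2.528 ✓
All samples match this transformation.

(c) S - 2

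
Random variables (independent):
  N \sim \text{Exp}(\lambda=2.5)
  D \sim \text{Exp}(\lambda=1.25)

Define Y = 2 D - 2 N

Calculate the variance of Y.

For independent RVs: Var(aX + bY) = a²Var(X) + b²Var(Y)
Var(N) = 0.16
Var(D) = 0.64
Var(Y) = (-2)²*0.16 + 2²*0.64
= 4*0.16 + 4*0.64 = 3.2

3.2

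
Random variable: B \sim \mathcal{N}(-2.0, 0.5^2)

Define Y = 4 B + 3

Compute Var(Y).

For Y = aB + b: Var(Y) = a² * Var(B)
Var(B) = 0.5^2 = 0.25
Var(Y) = 4² * 0.25 = 16 * 0.25 = 4

4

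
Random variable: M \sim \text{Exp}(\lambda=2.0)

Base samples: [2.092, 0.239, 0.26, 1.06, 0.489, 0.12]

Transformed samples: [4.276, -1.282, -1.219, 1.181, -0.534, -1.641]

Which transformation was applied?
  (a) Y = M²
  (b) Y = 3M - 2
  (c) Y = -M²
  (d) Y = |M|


Checking option (b) Y = 3M - 2:
  M = 2.092 -> Y = 4.276 ✓
  M = 0.239 -> Y = -1.282 ✓
  M = 0.26 -> Y = -1.219 ✓
All samples match this transformation.

(b) 3M - 2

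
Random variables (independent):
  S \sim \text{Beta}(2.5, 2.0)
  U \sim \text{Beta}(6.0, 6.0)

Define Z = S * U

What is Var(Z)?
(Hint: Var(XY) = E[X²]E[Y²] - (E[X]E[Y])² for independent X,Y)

Var(XY) = E[X²]E[Y²] - (E[X]E[Y])²
E[S] = 0.55555556, Var(S) = 0.044893378
E[U] = 0.5, Var(U) = 0.019230769
E[S²] = 0.044893378 + 0.55555556² = 0.35353535
E[U²] = 0.019230769 + 0.5² = 0.26923077
Var(Z) = 0.35353535*0.26923077 - (0.55555556*0.5)²
= 0.095182595 - 0.077160494 = 0.018022101

0.018022101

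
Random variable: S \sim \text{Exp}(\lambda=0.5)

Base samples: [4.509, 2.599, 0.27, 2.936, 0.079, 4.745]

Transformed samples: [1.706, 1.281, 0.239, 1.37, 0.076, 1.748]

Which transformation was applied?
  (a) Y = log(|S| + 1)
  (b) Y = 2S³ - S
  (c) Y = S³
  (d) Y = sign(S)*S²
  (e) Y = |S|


Checking option (a) Y = log(|S| + 1):
  S = 4.509 -> Y = 1.706 ✓
  S = 2.599 -> Y = 1.281 ✓
  S = 0.27 -> Y = 0.239 ✓
All samples match this transformation.

(a) log(|S| + 1)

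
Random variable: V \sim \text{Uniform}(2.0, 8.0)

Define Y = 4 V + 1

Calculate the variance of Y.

For Y = aV + b: Var(Y) = a² * Var(V)
Var(V) = (8 - 2)^2/12 = 3
Var(Y) = 4² * 3 = 16 * 3 = 48

48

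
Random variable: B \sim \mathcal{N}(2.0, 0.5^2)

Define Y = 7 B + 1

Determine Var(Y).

For Y = aB + b: Var(Y) = a² * Var(B)
Var(B) = 0.5^2 = 0.25
Var(Y) = 7² * 0.25 = 49 * 0.25 = 12.25

12.25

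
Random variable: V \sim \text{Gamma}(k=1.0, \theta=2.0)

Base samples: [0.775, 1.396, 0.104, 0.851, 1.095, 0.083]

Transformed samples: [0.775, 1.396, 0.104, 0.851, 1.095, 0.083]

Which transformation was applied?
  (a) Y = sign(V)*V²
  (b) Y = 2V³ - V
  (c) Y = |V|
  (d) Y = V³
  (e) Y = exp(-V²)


Checking option (c) Y = |V|:
  V = 0.775 -> Y = 0.775 ✓
  V = 1.396 -> Y = 1.396 ✓
  V = 0.104 -> Y = 0.104 ✓
All samples match this transformation.

(c) |V|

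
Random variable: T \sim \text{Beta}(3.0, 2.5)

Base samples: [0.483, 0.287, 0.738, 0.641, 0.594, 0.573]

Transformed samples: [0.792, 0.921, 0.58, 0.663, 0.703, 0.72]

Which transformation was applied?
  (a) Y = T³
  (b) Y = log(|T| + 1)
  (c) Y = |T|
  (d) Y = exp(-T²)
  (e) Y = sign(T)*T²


Checking option (d) Y = exp(-T²):
  T = 0.483 -> Y = 0.792 ✓
  T = 0.287 -> Y = 0.921 ✓
  T = 0.738 -> Y = 0.58 ✓
All samples match this transformation.

(d) exp(-T²)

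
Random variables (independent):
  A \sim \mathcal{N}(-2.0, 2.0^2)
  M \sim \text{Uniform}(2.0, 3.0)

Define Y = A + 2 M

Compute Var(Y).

For independent RVs: Var(aX + bY) = a²Var(X) + b²Var(Y)
Var(A) = 4
Var(M) = 0.083333333
Var(Y) = 1²*4 + 2²*0.083333333
= 1*4 + 4*0.083333333 = 4.3333333

4.3333333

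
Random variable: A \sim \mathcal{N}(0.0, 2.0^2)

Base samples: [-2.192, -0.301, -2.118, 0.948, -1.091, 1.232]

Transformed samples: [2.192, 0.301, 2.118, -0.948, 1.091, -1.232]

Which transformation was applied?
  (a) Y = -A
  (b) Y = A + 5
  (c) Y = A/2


Checking option (a) Y = -A:
  A = -2.192 -> Y = 2.192 ✓
  A = -0.301 -> Y = 0.301 ✓
  A = -2.118 -> Y = 2.118 ✓
All samples match this transformation.

(a) -A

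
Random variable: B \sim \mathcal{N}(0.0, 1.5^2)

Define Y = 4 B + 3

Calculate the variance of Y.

For Y = aB + b: Var(Y) = a² * Var(B)
Var(B) = 1.5^2 = 2.25
Var(Y) = 4² * 2.25 = 16 * 2.25 = 36

36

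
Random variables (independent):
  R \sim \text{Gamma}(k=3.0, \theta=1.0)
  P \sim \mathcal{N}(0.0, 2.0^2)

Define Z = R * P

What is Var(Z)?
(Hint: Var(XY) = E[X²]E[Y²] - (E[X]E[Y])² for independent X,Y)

Var(XY) = E[X²]E[Y²] - (E[X]E[Y])²
E[R] = 3, Var(R) = 3
E[P] = 0, Var(P) = 4
E[R²] = 3 + 3² = 12
E[P²] = 4 + 0² = 4
Var(Z) = 12*4 - (3*0)²
= 48 - 0 = 48

48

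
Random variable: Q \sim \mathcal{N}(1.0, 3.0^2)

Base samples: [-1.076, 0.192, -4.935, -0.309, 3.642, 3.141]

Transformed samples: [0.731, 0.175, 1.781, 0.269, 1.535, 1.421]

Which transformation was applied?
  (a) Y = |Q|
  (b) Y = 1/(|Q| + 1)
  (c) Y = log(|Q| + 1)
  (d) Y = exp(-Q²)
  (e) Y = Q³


Checking option (c) Y = log(|Q| + 1):
  Q = -1.076 -> Y = 0.731 ✓
  Q = 0.192 -> Y = 0.175 ✓
  Q = -4.935 -> Y = 1.781 ✓
All samples match this transformation.

(c) log(|Q| + 1)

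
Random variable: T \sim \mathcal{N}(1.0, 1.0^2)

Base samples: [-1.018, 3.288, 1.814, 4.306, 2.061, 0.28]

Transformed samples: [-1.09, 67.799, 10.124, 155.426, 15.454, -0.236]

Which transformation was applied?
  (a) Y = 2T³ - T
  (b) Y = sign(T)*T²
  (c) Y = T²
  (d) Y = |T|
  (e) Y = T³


Checking option (a) Y = 2T³ - T:
  T = -1.018 -> Y = -1.09 ✓
  T = 3.288 -> Y = 67.799 ✓
  T = 1.814 -> Y = 10.124 ✓
All samples match this transformation.

(a) 2T³ - T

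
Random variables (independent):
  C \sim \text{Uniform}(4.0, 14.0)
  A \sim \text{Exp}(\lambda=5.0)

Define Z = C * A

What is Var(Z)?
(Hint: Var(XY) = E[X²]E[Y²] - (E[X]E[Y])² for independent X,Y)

Var(XY) = E[X²]E[Y²] - (E[X]E[Y])²
E[C] = 9, Var(C) = 8.3333333
E[A] = 0.2, Var(A) = 0.04
E[C²] = 8.3333333 + 9² = 89.333333
E[A²] = 0.04 + 0.2² = 0.08
Var(Z) = 89.333333*0.08 - (9*0.2)²
= 7.1466667 - 3.24 = 3.9066667

3.9066667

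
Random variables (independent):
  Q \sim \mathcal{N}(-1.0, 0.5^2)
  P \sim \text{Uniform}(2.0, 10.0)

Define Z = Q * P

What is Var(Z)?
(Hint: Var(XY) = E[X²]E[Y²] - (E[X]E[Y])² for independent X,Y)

Var(XY) = E[X²]E[Y²] - (E[X]E[Y])²
E[Q] = -1, Var(Q) = 0.25
E[P] = 6, Var(P) = 5.3333333
E[Q²] = 0.25 + (-1)² = 1.25
E[P²] = 5.3333333 + 6² = 41.333333
Var(Z) = 1.25*41.333333 - (-1*6)²
= 51.666667 - 36 = 15.666667

15.666667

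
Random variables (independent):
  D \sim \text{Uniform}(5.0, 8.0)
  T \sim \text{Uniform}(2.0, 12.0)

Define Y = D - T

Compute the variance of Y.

For independent RVs: Var(aX + bY) = a²Var(X) + b²Var(Y)
Var(D) = 0.75
Var(T) = 8.3333333
Var(Y) = 1²*0.75 + (-1)²*8.3333333
= 1*0.75 + 1*8.3333333 = 9.0833333

9.0833333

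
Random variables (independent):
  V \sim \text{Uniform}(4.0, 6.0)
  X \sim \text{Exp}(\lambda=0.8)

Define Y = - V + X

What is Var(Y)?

For independent RVs: Var(aX + bY) = a²Var(X) + b²Var(Y)
Var(V) = 0.33333333
Var(X) = 1.5625
Var(Y) = (-1)²*0.33333333 + 1²*1.5625
= 1*0.33333333 + 1*1.5625 = 1.8958333

1.8958333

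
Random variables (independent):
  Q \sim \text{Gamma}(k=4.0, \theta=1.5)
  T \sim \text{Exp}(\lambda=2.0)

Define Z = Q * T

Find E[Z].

For independent RVs: E[XY] = E[X]*E[Y]
E[Q] = 6
E[T] = 0.5
E[Z] = 6 * 0.5 = 3

3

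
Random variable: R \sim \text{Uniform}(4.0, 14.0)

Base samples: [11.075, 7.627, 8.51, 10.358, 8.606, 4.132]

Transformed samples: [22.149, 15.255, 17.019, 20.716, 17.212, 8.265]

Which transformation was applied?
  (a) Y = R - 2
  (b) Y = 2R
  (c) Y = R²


Checking option (b) Y = 2R:
  R = 11.075 -> Y = 22.149 ✓
  R = 7.627 -> Y = 15.255 ✓
  R = 8.51 -> Y = 17.019 ✓
All samples match this transformation.

(b) 2R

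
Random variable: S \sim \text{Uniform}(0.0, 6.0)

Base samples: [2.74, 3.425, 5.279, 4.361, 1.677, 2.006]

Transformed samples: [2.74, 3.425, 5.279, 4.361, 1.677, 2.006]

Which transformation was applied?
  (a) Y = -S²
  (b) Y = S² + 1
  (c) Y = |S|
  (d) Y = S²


Checking option (c) Y = |S|:
  S = 2.74 -> Y = 2.74 ✓
  S = 3.425 -> Y = 3.425 ✓
  S = 5.279 -> Y = 5.279 ✓
All samples match this transformation.

(c) |S|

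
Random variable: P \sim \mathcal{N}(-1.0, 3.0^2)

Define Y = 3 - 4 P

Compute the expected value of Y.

For Y = -4P + 3:
E[Y] = -4 * E[P] + 3
E[P] = -1.0 = -1
E[Y] = -4 * (-1) + 3 = 7

7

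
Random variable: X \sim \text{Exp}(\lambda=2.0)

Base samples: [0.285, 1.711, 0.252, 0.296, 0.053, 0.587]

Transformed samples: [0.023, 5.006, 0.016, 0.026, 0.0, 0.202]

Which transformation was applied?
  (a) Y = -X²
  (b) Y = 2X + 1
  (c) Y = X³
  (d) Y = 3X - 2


Checking option (c) Y = X³:
  X = 0.285 -> Y = 0.023 ✓
  X = 1.711 -> Y = 5.006 ✓
  X = 0.252 -> Y = 0.016 ✓
All samples match this transformation.

(c) X³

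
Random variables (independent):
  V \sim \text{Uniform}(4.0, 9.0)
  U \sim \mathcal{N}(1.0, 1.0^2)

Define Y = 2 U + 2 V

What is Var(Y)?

For independent RVs: Var(aX + bY) = a²Var(X) + b²Var(Y)
Var(V) = 2.0833333
Var(U) = 1
Var(Y) = 2²*2.0833333 + 2²*1
= 4*2.0833333 + 4*1 = 12.333333

12.333333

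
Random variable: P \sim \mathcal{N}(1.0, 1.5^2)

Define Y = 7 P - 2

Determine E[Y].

For Y = 7P - 2:
E[Y] = 7 * E[P] - 2
E[P] = 1.0 = 1
E[Y] = 7 * 1 - 2 = 5

5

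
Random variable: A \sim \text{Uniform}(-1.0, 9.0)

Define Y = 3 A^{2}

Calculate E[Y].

E[Y] = 3*E[A²]
E[A] = 4
E[A²] = Var(A) + (E[A])² = 8.3333333 + 16 = 24.333333
E[Y] = 3*24.333333 = 73

73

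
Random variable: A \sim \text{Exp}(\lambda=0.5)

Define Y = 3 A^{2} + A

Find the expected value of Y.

E[Y] = 3*E[A²] + 1*E[A]
E[A] = 2
E[A²] = Var(A) + (E[A])² = 4 + 4 = 8
E[Y] = 3*8 + 1*2 = 26

26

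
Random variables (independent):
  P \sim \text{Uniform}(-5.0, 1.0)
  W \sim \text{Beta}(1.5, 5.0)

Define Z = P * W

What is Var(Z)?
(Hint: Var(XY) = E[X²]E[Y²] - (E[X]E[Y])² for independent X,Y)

Var(XY) = E[X²]E[Y²] - (E[X]E[Y])²
E[P] = -2, Var(P) = 3
E[W] = 0.23076923, Var(W) = 0.023668639
E[P²] = 3 + (-2)² = 7
E[W²] = 0.023668639 + 0.23076923² = 0.076923077
Var(Z) = 7*0.076923077 - (-2*0.23076923)²
= 0.53846154 - 0.21301775 = 0.32544379

0.32544379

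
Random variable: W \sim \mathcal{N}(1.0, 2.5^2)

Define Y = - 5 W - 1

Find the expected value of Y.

For Y = -5W - 1:
E[Y] = -5 * E[W] - 1
E[W] = 1.0 = 1
E[Y] = -5 * 1 - 1 = -6

-6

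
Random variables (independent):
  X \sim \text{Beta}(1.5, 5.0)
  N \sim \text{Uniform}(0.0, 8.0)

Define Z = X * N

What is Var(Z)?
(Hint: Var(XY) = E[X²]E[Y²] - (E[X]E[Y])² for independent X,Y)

Var(XY) = E[X²]E[Y²] - (E[X]E[Y])²
E[X] = 0.23076923, Var(X) = 0.023668639
E[N] = 4, Var(N) = 5.3333333
E[X²] = 0.023668639 + 0.23076923² = 0.076923077
E[N²] = 5.3333333 + 4² = 21.333333
Var(Z) = 0.076923077*21.333333 - (0.23076923*4)²
= 1.6410256 - 0.85207101 = 0.78895464

0.78895464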